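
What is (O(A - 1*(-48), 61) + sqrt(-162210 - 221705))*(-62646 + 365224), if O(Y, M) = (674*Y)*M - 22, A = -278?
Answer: -2861250791876 + 2118046*I*sqrt(7835) ≈ -2.8612e+12 + 1.8748e+8*I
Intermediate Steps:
O(Y, M) = -22 + 674*M*Y (O(Y, M) = 674*M*Y - 22 = -22 + 674*M*Y)
(O(A - 1*(-48), 61) + sqrt(-162210 - 221705))*(-62646 + 365224) = ((-22 + 674*61*(-278 - 1*(-48))) + sqrt(-162210 - 221705))*(-62646 + 365224) = ((-22 + 674*61*(-278 + 48)) + sqrt(-383915))*302578 = ((-22 + 674*61*(-230)) + 7*I*sqrt(7835))*302578 = ((-22 - 9456220) + 7*I*sqrt(7835))*302578 = (-9456242 + 7*I*sqrt(7835))*302578 = -2861250791876 + 2118046*I*sqrt(7835)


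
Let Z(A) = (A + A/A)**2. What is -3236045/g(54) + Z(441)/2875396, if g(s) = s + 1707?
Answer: -2326141703204/1265893089 ≈ -1837.6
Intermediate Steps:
g(s) = 1707 + s
Z(A) = (1 + A)**2 (Z(A) = (A + 1)**2 = (1 + A)**2)
-3236045/g(54) + Z(441)/2875396 = -3236045/(1707 + 54) + (1 + 441)**2/2875396 = -3236045/1761 + 442**2*(1/2875396) = -3236045*1/1761 + 195364*(1/2875396) = -3236045/1761 + 48841/718849 = -2326141703204/1265893089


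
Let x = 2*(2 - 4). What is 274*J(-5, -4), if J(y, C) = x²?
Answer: 4384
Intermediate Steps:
x = -4 (x = 2*(-2) = -4)
J(y, C) = 16 (J(y, C) = (-4)² = 16)
274*J(-5, -4) = 274*16 = 4384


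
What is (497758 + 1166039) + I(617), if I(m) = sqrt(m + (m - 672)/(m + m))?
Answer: 1663797 + sqrt(939472582)/1234 ≈ 1.6638e+6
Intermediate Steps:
I(m) = sqrt(m + (-672 + m)/(2*m)) (I(m) = sqrt(m + (-672 + m)/((2*m))) = sqrt(m + (-672 + m)*(1/(2*m))) = sqrt(m + (-672 + m)/(2*m)))
(497758 + 1166039) + I(617) = (497758 + 1166039) + sqrt(2 - 1344/617 + 4*617)/2 = 1663797 + sqrt(2 - 1344*1/617 + 2468)/2 = 1663797 + sqrt(2 - 1344/617 + 2468)/2 = 1663797 + sqrt(1522646/617)/2 = 1663797 + (sqrt(939472582)/617)/2 = 1663797 + sqrt(939472582)/1234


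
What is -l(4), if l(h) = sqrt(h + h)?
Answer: -2*sqrt(2) ≈ -2.8284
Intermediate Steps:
l(h) = sqrt(2)*sqrt(h) (l(h) = sqrt(2*h) = sqrt(2)*sqrt(h))
-l(4) = -sqrt(2)*sqrt(4) = -sqrt(2)*2 = -2*sqrt(2)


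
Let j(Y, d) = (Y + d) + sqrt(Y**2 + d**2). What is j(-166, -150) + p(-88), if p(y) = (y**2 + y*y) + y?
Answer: 15084 + 2*sqrt(12514) ≈ 15308.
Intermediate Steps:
p(y) = y + 2*y**2 (p(y) = (y**2 + y**2) + y = 2*y**2 + y = y + 2*y**2)
j(Y, d) = Y + d + sqrt(Y**2 + d**2)
j(-166, -150) + p(-88) = (-166 - 150 + sqrt((-166)**2 + (-150)**2)) - 88*(1 + 2*(-88)) = (-166 - 150 + sqrt(27556 + 22500)) - 88*(1 - 176) = (-166 - 150 + sqrt(50056)) - 88*(-175) = (-166 - 150 + 2*sqrt(12514)) + 15400 = (-316 + 2*sqrt(12514)) + 15400 = 15084 + 2*sqrt(12514)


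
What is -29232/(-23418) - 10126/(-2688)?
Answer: 8769619/1748544 ≈ 5.0154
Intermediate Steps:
-29232/(-23418) - 10126/(-2688) = -29232*(-1/23418) - 10126*(-1/2688) = 1624/1301 + 5063/1344 = 8769619/1748544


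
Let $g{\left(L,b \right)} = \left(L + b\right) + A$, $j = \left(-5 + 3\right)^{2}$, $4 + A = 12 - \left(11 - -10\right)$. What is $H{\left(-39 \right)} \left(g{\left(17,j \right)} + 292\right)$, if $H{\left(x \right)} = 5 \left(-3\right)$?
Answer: $-4500$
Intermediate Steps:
$A = -13$ ($A = -4 + \left(12 - \left(11 - -10\right)\right) = -4 + \left(12 - \left(11 + 10\right)\right) = -4 + \left(12 - 21\right) = -4 - 9 = -13$)
$j = 4$ ($j = \left(-2\right)^{2} = 4$)
$g{\left(L,b \right)} = -13 + L + b$ ($g{\left(L,b \right)} = \left(L + b\right) - 13 = -13 + L + b$)
$H{\left(x \right)} = -15$
$H{\left(-39 \right)} \left(g{\left(17,j \right)} + 292\right) = - 15 \left(\left(-13 + 17 + 4\right) + 292\right) = - 15 \left(8 + 292\right) = \left(-15\right) 300 = -4500$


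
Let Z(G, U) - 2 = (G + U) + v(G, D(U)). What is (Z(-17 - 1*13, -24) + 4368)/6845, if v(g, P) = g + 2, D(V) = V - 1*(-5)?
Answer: 4288/6845 ≈ 0.62644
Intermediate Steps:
D(V) = 5 + V (D(V) = V + 5 = 5 + V)
v(g, P) = 2 + g
Z(G, U) = 4 + U + 2*G (Z(G, U) = 2 + ((G + U) + (2 + G)) = 2 + (2 + U + 2*G) = 4 + U + 2*G)
(Z(-17 - 1*13, -24) + 4368)/6845 = ((4 - 24 + 2*(-17 - 1*13)) + 4368)/6845 = ((4 - 24 + 2*(-17 - 13)) + 4368)*(1/6845) = ((4 - 24 + 2*(-30)) + 4368)*(1/6845) = ((4 - 24 - 60) + 4368)*(1/6845) = (-80 + 4368)*(1/6845) = 4288*(1/6845) = 4288/6845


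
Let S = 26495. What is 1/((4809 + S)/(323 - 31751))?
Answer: -7857/7826 ≈ -1.0040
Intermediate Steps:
1/((4809 + S)/(323 - 31751)) = 1/((4809 + 26495)/(323 - 31751)) = 1/(31304/(-31428)) = 1/(31304*(-1/31428)) = 1/(-7826/7857) = -7857/7826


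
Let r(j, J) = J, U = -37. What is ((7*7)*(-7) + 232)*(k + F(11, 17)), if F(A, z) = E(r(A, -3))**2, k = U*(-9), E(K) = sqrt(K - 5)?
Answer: -36075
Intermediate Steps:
E(K) = sqrt(-5 + K)
k = 333 (k = -37*(-9) = 333)
F(A, z) = -8 (F(A, z) = (sqrt(-5 - 3))**2 = (sqrt(-8))**2 = (2*I*sqrt(2))**2 = -8)
((7*7)*(-7) + 232)*(k + F(11, 17)) = ((7*7)*(-7) + 232)*(333 - 8) = (49*(-7) + 232)*325 = (-343 + 232)*325 = -111*325 = -36075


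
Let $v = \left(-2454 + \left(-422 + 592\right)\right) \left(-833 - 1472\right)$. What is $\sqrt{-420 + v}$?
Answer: $10 \sqrt{52642} \approx 2294.4$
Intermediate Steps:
$v = 5264620$ ($v = \left(-2454 + 170\right) \left(-2305\right) = \left(-2284\right) \left(-2305\right) = 5264620$)
$\sqrt{-420 + v} = \sqrt{-420 + 5264620} = \sqrt{5264200} = 10 \sqrt{52642}$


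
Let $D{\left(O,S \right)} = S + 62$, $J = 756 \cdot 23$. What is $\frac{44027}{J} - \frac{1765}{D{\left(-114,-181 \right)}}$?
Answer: $\frac{5132719}{295596} \approx 17.364$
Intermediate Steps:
$J = 17388$
$D{\left(O,S \right)} = 62 + S$
$\frac{44027}{J} - \frac{1765}{D{\left(-114,-181 \right)}} = \frac{44027}{17388} - \frac{1765}{62 - 181} = 44027 \cdot \frac{1}{17388} - \frac{1765}{-119} = \frac{44027}{17388} - - \frac{1765}{119} = \frac{44027}{17388} + \frac{1765}{119} = \frac{5132719}{295596}$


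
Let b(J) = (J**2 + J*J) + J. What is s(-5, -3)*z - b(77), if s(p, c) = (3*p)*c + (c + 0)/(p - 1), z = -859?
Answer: -102039/2 ≈ -51020.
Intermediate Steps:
b(J) = J + 2*J**2 (b(J) = (J**2 + J**2) + J = 2*J**2 + J = J + 2*J**2)
s(p, c) = c/(-1 + p) + 3*c*p (s(p, c) = 3*c*p + c/(-1 + p) = c/(-1 + p) + 3*c*p)
s(-5, -3)*z - b(77) = -3*(1 - 3*(-5) + 3*(-5)**2)/(-1 - 5)*(-859) - 77*(1 + 2*77) = -3*(1 + 15 + 3*25)/(-6)*(-859) - 77*(1 + 154) = -3*(-1/6)*(1 + 15 + 75)*(-859) - 77*155 = -3*(-1/6)*91*(-859) - 1*11935 = (91/2)*(-859) - 11935 = -78169/2 - 11935 = -102039/2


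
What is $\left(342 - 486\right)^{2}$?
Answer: $20736$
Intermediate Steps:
$\left(342 - 486\right)^{2} = \left(-144\right)^{2} = 20736$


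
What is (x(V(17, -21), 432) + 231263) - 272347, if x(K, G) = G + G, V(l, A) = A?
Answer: -40220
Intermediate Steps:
x(K, G) = 2*G
(x(V(17, -21), 432) + 231263) - 272347 = (2*432 + 231263) - 272347 = (864 + 231263) - 272347 = 232127 - 272347 = -40220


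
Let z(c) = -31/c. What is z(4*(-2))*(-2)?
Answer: -31/4 ≈ -7.7500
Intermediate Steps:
z(4*(-2))*(-2) = -31/(4*(-2))*(-2) = -31/(-8)*(-2) = -31*(-1/8)*(-2) = (31/8)*(-2) = -31/4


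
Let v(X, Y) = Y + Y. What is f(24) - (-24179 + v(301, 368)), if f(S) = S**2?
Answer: 24019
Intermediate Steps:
v(X, Y) = 2*Y
f(24) - (-24179 + v(301, 368)) = 24**2 - (-24179 + 2*368) = 576 - (-24179 + 736) = 576 - 1*(-23443) = 576 + 23443 = 24019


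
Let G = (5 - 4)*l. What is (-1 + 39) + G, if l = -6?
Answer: 32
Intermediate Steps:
G = -6 (G = (5 - 4)*(-6) = 1*(-6) = -6)
(-1 + 39) + G = (-1 + 39) - 6 = 38 - 6 = 32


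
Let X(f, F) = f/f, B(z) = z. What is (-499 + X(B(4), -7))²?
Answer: 248004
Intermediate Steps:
X(f, F) = 1
(-499 + X(B(4), -7))² = (-499 + 1)² = (-498)² = 248004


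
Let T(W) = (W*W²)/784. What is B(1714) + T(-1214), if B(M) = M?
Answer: -223480571/98 ≈ -2.2804e+6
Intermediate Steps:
T(W) = W³/784 (T(W) = W³*(1/784) = W³/784)
B(1714) + T(-1214) = 1714 + (1/784)*(-1214)³ = 1714 + (1/784)*(-1789188344) = 1714 - 223648543/98 = -223480571/98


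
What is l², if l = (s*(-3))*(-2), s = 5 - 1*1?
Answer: 576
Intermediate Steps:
s = 4 (s = 5 - 1 = 4)
l = 24 (l = (4*(-3))*(-2) = -12*(-2) = 24)
l² = 24² = 576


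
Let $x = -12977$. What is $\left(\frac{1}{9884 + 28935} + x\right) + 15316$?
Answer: $\frac{90797642}{38819} \approx 2339.0$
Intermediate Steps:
$\left(\frac{1}{9884 + 28935} + x\right) + 15316 = \left(\frac{1}{9884 + 28935} - 12977\right) + 15316 = \left(\frac{1}{38819} - 12977\right) + 15316 = - \frac{503754162}{38819} + 15316 = \frac{90797642}{38819}$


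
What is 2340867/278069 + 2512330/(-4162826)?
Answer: 4523010459686/578776431497 ≈ 7.8148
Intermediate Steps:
2340867/278069 + 2512330/(-4162826) = 2340867*(1/278069) + 2512330*(-1/4162826) = 2340867/278069 - 1256165/2081413 = 4523010459686/578776431497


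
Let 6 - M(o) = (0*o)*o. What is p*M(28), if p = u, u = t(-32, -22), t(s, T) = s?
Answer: -192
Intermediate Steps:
M(o) = 6 (M(o) = 6 - 0*o*o = 6 - 0*o = 6 - 1*0 = 6 + 0 = 6)
u = -32
p = -32
p*M(28) = -32*6 = -192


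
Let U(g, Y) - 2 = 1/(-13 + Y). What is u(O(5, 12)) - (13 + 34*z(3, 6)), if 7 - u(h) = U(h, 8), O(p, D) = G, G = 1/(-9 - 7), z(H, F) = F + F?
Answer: -2079/5 ≈ -415.80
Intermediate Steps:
U(g, Y) = 2 + 1/(-13 + Y)
z(H, F) = 2*F
G = -1/16 (G = 1/(-16) = -1/16 ≈ -0.062500)
O(p, D) = -1/16
u(h) = 26/5 (u(h) = 7 - (-25 + 2*8)/(-13 + 8) = 7 - (-25 + 16)/(-5) = 7 - (-1)*(-9)/5 = 7 - 1*9/5 = 7 - 9/5 = 26/5)
u(O(5, 12)) - (13 + 34*z(3, 6)) = 26/5 - (13 + 34*(2*6)) = 26/5 - (13 + 34*12) = 26/5 - (13 + 408) = 26/5 - 1*421 = 26/5 - 421 = -2079/5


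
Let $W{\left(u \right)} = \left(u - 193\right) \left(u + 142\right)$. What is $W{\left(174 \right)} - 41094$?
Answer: $-47098$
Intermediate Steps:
$W{\left(u \right)} = \left(-193 + u\right) \left(142 + u\right)$
$W{\left(174 \right)} - 41094 = \left(-27406 + 174^{2} - 8874\right) - 41094 = \left(-27406 + 30276 - 8874\right) - 41094 = -6004 - 41094 = -47098$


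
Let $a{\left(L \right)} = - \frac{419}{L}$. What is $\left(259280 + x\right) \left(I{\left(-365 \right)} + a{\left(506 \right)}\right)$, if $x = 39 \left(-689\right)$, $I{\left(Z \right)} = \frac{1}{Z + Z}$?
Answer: $- \frac{17801134946}{92345} \approx -1.9277 \cdot 10^{5}$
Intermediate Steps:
$I{\left(Z \right)} = \frac{1}{2 Z}$
$x = -26871$
$\left(259280 + x\right) \left(I{\left(-365 \right)} + a{\left(506 \right)}\right) = \left(259280 - 26871\right) \left(\frac{1}{2 \left(-365\right)} - \frac{419}{506}\right) = 232409 \left(\frac{1}{2} \left(- \frac{1}{365}\right) - \frac{419}{506}\right) = 232409 \left(- \frac{1}{730} - \frac{419}{506}\right) = 232409 \left(- \frac{76594}{92345}\right) = - \frac{17801134946}{92345}$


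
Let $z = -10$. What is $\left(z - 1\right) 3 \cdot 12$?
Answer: $-396$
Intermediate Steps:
$\left(z - 1\right) 3 \cdot 12 = \left(-10 - 1\right) 3 \cdot 12 = \left(-11\right) 3 \cdot 12 = \left(-33\right) 12 = -396$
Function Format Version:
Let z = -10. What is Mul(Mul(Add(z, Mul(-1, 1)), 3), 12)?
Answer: -396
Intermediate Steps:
Mul(Mul(Add(z, Mul(-1, 1)), 3), 12) = Mul(Mul(Add(-10, Mul(-1, 1)), 3), 12) = Mul(Mul(Add(-10, -1), 3), 12) = Mul(Mul(-11, 3), 12) = Mul(-33, 12) = -396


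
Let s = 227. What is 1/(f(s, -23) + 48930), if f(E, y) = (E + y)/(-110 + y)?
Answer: 133/6507486 ≈ 2.0438e-5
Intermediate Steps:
f(E, y) = (E + y)/(-110 + y)
1/(f(s, -23) + 48930) = 1/((227 - 23)/(-110 - 23) + 48930) = 1/(204/(-133) + 48930) = 1/(-1/133*204 + 48930) = 1/(-204/133 + 48930) = 1/(6507486/133) = 133/6507486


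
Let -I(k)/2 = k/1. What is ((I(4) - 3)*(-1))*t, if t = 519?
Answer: 5709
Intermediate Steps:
I(k) = -2*k (I(k) = -2*k/1 = -2*k)
((I(4) - 3)*(-1))*t = ((-2*4 - 3)*(-1))*519 = ((-8 - 3)*(-1))*519 = -11*(-1)*519 = 11*519 = 5709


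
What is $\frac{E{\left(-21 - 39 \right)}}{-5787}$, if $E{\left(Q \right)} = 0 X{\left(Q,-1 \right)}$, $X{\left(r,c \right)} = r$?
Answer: $0$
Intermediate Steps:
$E{\left(Q \right)} = 0$ ($E{\left(Q \right)} = 0 Q = 0$)
$\frac{E{\left(-21 - 39 \right)}}{-5787} = \frac{0}{-5787} = 0 \left(- \frac{1}{5787}\right) = 0$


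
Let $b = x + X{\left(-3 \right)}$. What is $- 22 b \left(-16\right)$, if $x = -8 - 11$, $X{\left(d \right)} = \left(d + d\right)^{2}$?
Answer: $5984$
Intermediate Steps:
$X{\left(d \right)} = 4 d^{2}$ ($X{\left(d \right)} = \left(2 d\right)^{2} = 4 d^{2}$)
$x = -19$
$b = 17$ ($b = -19 + 4 \left(-3\right)^{2} = -19 + 4 \cdot 9 = -19 + 36 = 17$)
$- 22 b \left(-16\right) = \left(-22\right) 17 \left(-16\right) = \left(-374\right) \left(-16\right) = 5984$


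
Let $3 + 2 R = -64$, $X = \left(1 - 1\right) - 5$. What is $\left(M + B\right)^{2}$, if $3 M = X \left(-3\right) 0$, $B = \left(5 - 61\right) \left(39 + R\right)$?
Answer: $94864$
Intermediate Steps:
$X = -5$ ($X = 0 - 5 = -5$)
$R = - \frac{67}{2}$ ($R = - \frac{3}{2} + \frac{1}{2} \left(-64\right) = - \frac{3}{2} - 32 = - \frac{67}{2} \approx -33.5$)
$B = -308$ ($B = \left(5 - 61\right) \left(39 - \frac{67}{2}\right) = \left(-56\right) \frac{11}{2} = -308$)
$M = 0$ ($M = \frac{\left(-5\right) \left(-3\right) 0}{3} = \frac{15 \cdot 0}{3} = \frac{1}{3} \cdot 0 = 0$)
$\left(M + B\right)^{2} = \left(0 - 308\right)^{2} = \left(-308\right)^{2} = 94864$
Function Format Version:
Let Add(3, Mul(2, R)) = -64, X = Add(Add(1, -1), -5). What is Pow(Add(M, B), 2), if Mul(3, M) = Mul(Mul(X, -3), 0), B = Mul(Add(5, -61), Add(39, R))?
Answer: 94864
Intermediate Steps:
X = -5 (X = Add(0, -5) = -5)
R = Rational(-67, 2) (R = Add(Rational(-3, 2), Mul(Rational(1, 2), -64)) = Add(Rational(-3, 2), -32) = Rational(-67, 2) ≈ -33.500)
B = -308 (B = Mul(Add(5, -61), Add(39, Rational(-67, 2))) = Mul(-56, Rational(11, 2)) = -308)
M = 0 (M = Mul(Rational(1, 3), Mul(Mul(-5, -3), 0)) = Mul(Rational(1, 3), Mul(15, 0)) = Mul(Rational(1, 3), 0) = 0)
Pow(Add(M, B), 2) = Pow(Add(0, -308), 2) = Pow(-308, 2) = 94864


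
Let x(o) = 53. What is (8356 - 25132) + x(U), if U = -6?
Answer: -16723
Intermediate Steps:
(8356 - 25132) + x(U) = (8356 - 25132) + 53 = -16776 + 53 = -16723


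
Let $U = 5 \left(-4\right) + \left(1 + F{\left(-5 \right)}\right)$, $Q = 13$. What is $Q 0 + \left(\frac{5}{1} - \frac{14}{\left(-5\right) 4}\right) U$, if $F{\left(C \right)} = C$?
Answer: $- \frac{684}{5} \approx -136.8$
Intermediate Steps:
$U = -24$ ($U = 5 \left(-4\right) + \left(1 - 5\right) = -20 - 4 = -24$)
$Q 0 + \left(\frac{5}{1} - \frac{14}{\left(-5\right) 4}\right) U = 13 \cdot 0 + \left(\frac{5}{1} - \frac{14}{\left(-5\right) 4}\right) \left(-24\right) = 0 + \left(5 \cdot 1 - \frac{14}{-20}\right) \left(-24\right) = 0 + \left(5 - - \frac{7}{10}\right) \left(-24\right) = 0 + \left(5 + \frac{7}{10}\right) \left(-24\right) = 0 + \frac{57}{10} \left(-24\right) = 0 - \frac{684}{5} = - \frac{684}{5}$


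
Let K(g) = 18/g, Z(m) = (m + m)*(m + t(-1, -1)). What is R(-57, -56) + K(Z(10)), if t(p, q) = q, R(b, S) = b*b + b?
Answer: 31921/10 ≈ 3192.1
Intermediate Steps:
R(b, S) = b + b² (R(b, S) = b² + b = b + b²)
Z(m) = 2*m*(-1 + m) (Z(m) = (m + m)*(m - 1) = (2*m)*(-1 + m) = 2*m*(-1 + m))
R(-57, -56) + K(Z(10)) = -57*(1 - 57) + 18/((2*10*(-1 + 10))) = -57*(-56) + 18/((2*10*9)) = 3192 + 18/180 = 3192 + 18*(1/180) = 3192 + ⅒ = 31921/10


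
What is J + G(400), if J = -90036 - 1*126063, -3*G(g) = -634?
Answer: -647663/3 ≈ -2.1589e+5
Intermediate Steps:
G(g) = 634/3 (G(g) = -⅓*(-634) = 634/3)
J = -216099 (J = -90036 - 126063 = -216099)
J + G(400) = -216099 + 634/3 = -647663/3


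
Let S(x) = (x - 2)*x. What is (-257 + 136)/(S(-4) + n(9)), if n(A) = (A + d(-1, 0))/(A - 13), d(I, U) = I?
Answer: -11/2 ≈ -5.5000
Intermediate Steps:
S(x) = x*(-2 + x) (S(x) = (-2 + x)*x = x*(-2 + x))
n(A) = (-1 + A)/(-13 + A) (n(A) = (A - 1)/(A - 13) = (-1 + A)/(-13 + A))
(-257 + 136)/(S(-4) + n(9)) = (-257 + 136)/(-4*(-2 - 4) + (-1 + 9)/(-13 + 9)) = -121/(-4*(-6) + 8/(-4)) = -121/(24 - 1/4*8) = -121/(24 - 2) = -121/22 = -121*1/22 = -11/2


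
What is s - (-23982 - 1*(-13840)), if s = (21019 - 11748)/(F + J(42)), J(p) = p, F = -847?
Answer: 8155039/805 ≈ 10130.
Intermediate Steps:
s = -9271/805 (s = (21019 - 11748)/(-847 + 42) = 9271/(-805) = 9271*(-1/805) = -9271/805 ≈ -11.517)
s - (-23982 - 1*(-13840)) = -9271/805 - (-23982 - 1*(-13840)) = -9271/805 - (-23982 + 13840) = -9271/805 - 1*(-10142) = -9271/805 + 10142 = 8155039/805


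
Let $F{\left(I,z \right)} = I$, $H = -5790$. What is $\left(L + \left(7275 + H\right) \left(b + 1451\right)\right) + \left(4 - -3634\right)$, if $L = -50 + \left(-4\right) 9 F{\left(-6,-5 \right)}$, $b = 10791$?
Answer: $18183174$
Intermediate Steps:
$L = 166$ ($L = -50 + \left(-4\right) 9 \left(-6\right) = -50 - -216 = -50 + 216 = 166$)
$\left(L + \left(7275 + H\right) \left(b + 1451\right)\right) + \left(4 - -3634\right) = \left(166 + \left(7275 - 5790\right) \left(10791 + 1451\right)\right) + \left(4 - -3634\right) = \left(166 + 1485 \cdot 12242\right) + \left(4 + 3634\right) = \left(166 + 18179370\right) + 3638 = 18179536 + 3638 = 18183174$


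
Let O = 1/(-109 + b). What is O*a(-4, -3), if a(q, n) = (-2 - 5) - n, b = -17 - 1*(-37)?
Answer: 4/89 ≈ 0.044944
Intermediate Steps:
b = 20 (b = -17 + 37 = 20)
a(q, n) = -7 - n
O = -1/89 (O = 1/(-109 + 20) = 1/(-89) = -1/89 ≈ -0.011236)
O*a(-4, -3) = -(-7 - 1*(-3))/89 = -(-7 + 3)/89 = -1/89*(-4) = 4/89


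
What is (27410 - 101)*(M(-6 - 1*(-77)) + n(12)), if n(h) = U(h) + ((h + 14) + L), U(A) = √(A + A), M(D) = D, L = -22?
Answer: 2048175 + 54618*√6 ≈ 2.1820e+6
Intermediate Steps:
U(A) = √2*√A (U(A) = √(2*A) = √2*√A)
n(h) = -8 + h + √2*√h (n(h) = √2*√h + ((h + 14) - 22) = √2*√h + ((14 + h) - 22) = √2*√h + (-8 + h) = -8 + h + √2*√h)
(27410 - 101)*(M(-6 - 1*(-77)) + n(12)) = (27410 - 101)*((-6 - 1*(-77)) + (-8 + 12 + √2*√12)) = 27309*((-6 + 77) + (-8 + 12 + √2*(2*√3))) = 27309*(71 + (-8 + 12 + 2*√6)) = 27309*(71 + (4 + 2*√6)) = 27309*(75 + 2*√6) = 2048175 + 54618*√6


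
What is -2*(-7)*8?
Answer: 112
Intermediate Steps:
-2*(-7)*8 = 14*8 = 112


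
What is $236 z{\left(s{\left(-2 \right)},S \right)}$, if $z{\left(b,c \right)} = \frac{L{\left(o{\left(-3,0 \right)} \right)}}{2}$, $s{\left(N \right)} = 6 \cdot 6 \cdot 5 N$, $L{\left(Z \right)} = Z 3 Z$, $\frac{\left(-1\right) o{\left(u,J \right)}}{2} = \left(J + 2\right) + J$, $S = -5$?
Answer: $5664$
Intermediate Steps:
$o{\left(u,J \right)} = -4 - 4 J$ ($o{\left(u,J \right)} = - 2 \left(\left(J + 2\right) + J\right) = - 2 \left(\left(2 + J\right) + J\right) = - 2 \left(2 + 2 J\right) = -4 - 4 J$)
$L{\left(Z \right)} = 3 Z^{2}$ ($L{\left(Z \right)} = 3 Z Z = 3 Z^{2}$)
$s{\left(N \right)} = 180 N$ ($s{\left(N \right)} = 36 \cdot 5 N = 180 N$)
$z{\left(b,c \right)} = 24$ ($z{\left(b,c \right)} = \frac{3 \left(-4 - 0\right)^{2}}{2} = 3 \left(-4 + 0\right)^{2} \cdot \frac{1}{2} = 3 \left(-4\right)^{2} \cdot \frac{1}{2} = 3 \cdot 16 \cdot \frac{1}{2} = 48 \cdot \frac{1}{2} = 24$)
$236 z{\left(s{\left(-2 \right)},S \right)} = 236 \cdot 24 = 5664$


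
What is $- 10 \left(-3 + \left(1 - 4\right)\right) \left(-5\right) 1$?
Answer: $-300$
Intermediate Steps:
$- 10 \left(-3 + \left(1 - 4\right)\right) \left(-5\right) 1 = - 10 \left(-3 - 3\right) \left(-5\right) 1 = - 10 \left(\left(-6\right) \left(-5\right)\right) 1 = \left(-10\right) 30 \cdot 1 = \left(-300\right) 1 = -300$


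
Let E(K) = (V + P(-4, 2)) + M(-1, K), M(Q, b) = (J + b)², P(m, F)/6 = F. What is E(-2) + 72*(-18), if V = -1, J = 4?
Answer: -1281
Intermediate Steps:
P(m, F) = 6*F
M(Q, b) = (4 + b)²
E(K) = 11 + (4 + K)² (E(K) = (-1 + 6*2) + (4 + K)² = (-1 + 12) + (4 + K)² = 11 + (4 + K)²)
E(-2) + 72*(-18) = (11 + (4 - 2)²) + 72*(-18) = (11 + 2²) - 1296 = (11 + 4) - 1296 = 15 - 1296 = -1281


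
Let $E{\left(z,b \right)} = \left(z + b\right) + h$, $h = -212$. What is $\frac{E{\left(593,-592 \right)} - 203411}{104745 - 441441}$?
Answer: $\frac{33937}{56116} \approx 0.60476$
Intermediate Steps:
$E{\left(z,b \right)} = -212 + b + z$ ($E{\left(z,b \right)} = \left(z + b\right) - 212 = \left(b + z\right) - 212 = -212 + b + z$)
$\frac{E{\left(593,-592 \right)} - 203411}{104745 - 441441} = \frac{\left(-212 - 592 + 593\right) - 203411}{104745 - 441441} = \frac{-211 - 203411}{-336696} = \left(-203622\right) \left(- \frac{1}{336696}\right) = \frac{33937}{56116}$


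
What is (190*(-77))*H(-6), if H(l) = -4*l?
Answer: -351120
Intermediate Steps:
(190*(-77))*H(-6) = (190*(-77))*(-4*(-6)) = -14630*24 = -351120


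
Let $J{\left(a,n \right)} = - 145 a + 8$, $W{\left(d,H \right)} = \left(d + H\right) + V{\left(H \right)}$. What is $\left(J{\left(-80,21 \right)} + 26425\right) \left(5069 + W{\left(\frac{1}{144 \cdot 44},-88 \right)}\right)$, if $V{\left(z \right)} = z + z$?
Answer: $\frac{1157894945873}{6336} \approx 1.8275 \cdot 10^{8}$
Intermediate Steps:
$V{\left(z \right)} = 2 z$
$W{\left(d,H \right)} = d + 3 H$ ($W{\left(d,H \right)} = \left(d + H\right) + 2 H = \left(H + d\right) + 2 H = d + 3 H$)
$J{\left(a,n \right)} = 8 - 145 a$
$\left(J{\left(-80,21 \right)} + 26425\right) \left(5069 + W{\left(\frac{1}{144 \cdot 44},-88 \right)}\right) = \left(\left(8 - -11600\right) + 26425\right) \left(5069 + \left(\frac{1}{144 \cdot 44} + 3 \left(-88\right)\right)\right) = \left(\left(8 + 11600\right) + 26425\right) \left(5069 + \left(\frac{1}{144} \cdot \frac{1}{44} - 264\right)\right) = \left(11608 + 26425\right) \left(5069 + \left(\frac{1}{6336} - 264\right)\right) = 38033 \left(5069 - \frac{1672703}{6336}\right) = 38033 \cdot \frac{30444481}{6336} = \frac{1157894945873}{6336}$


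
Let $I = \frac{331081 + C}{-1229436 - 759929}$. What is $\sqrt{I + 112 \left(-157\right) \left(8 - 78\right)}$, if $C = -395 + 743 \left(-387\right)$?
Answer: $\frac{\sqrt{194851899818657403}}{397873} \approx 1109.5$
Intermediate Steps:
$C = -287936$ ($C = -395 - 287541 = -287936$)
$I = - \frac{8629}{397873}$ ($I = \frac{331081 - 287936}{-1229436 - 759929} = \frac{43145}{-1229436 - 759929} = \frac{43145}{-1989365} = 43145 \left(- \frac{1}{1989365}\right) = - \frac{8629}{397873} \approx -0.021688$)
$\sqrt{I + 112 \left(-157\right) \left(8 - 78\right)} = \sqrt{- \frac{8629}{397873} + 112 \left(-157\right) \left(8 - 78\right)} = \sqrt{- \frac{8629}{397873} - -1230880} = \sqrt{- \frac{8629}{397873} + 1230880} = \sqrt{\frac{489733909611}{397873}} = \frac{\sqrt{194851899818657403}}{397873}$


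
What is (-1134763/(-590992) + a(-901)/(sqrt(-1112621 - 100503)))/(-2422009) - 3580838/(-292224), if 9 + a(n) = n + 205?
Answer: 160174000224169711/13071434694818496 - 705*I*sqrt(303281)/1469098623058 ≈ 12.254 - 2.6428e-7*I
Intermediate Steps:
a(n) = 196 + n (a(n) = -9 + (n + 205) = -9 + (205 + n) = 196 + n)
(-1134763/(-590992) + a(-901)/(sqrt(-1112621 - 100503)))/(-2422009) - 3580838/(-292224) = (-1134763/(-590992) + (196 - 901)/(sqrt(-1112621 - 100503)))/(-2422009) - 3580838/(-292224) = (-1134763*(-1/590992) - 705*(-I*sqrt(303281)/606562))*(-1/2422009) - 3580838*(-1/292224) = (1134763/590992 - 705*(-I*sqrt(303281)/606562))*(-1/2422009) + 1790419/146112 = (1134763/590992 - (-705)*I*sqrt(303281)/606562)*(-1/2422009) + 1790419/146112 = (1134763/590992 + 705*I*sqrt(303281)/606562)*(-1/2422009) + 1790419/146112 = (-1134763/1431387942928 - 705*I*sqrt(303281)/1469098623058) + 1790419/146112 = 160174000224169711/13071434694818496 - 705*I*sqrt(303281)/1469098623058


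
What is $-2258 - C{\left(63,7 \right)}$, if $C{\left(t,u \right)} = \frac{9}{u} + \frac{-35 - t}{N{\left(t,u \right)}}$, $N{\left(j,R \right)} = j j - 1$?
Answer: $- \frac{31376617}{13888} \approx -2259.3$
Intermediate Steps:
$N{\left(j,R \right)} = -1 + j^{2}$ ($N{\left(j,R \right)} = j^{2} - 1 = -1 + j^{2}$)
$C{\left(t,u \right)} = \frac{9}{u} + \frac{-35 - t}{-1 + t^{2}}$
$-2258 - C{\left(63,7 \right)} = -2258 - \frac{-9 + 9 \cdot 63^{2} - 7 \left(35 + 63\right)}{7 \left(-1 + 63^{2}\right)} = -2258 - \frac{-9 + 9 \cdot 3969 - 7 \cdot 98}{7 \left(-1 + 3969\right)} = -2258 - \frac{-9 + 35721 - 686}{7 \cdot 3968} = -2258 - \frac{1}{7} \cdot \frac{1}{3968} \cdot 35026 = -2258 - \frac{17513}{13888} = - \frac{31376617}{13888}$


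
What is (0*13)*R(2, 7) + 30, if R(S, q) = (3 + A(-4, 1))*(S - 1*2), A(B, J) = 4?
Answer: 30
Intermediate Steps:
R(S, q) = -14 + 7*S (R(S, q) = (3 + 4)*(S - 1*2) = 7*(S - 2) = 7*(-2 + S) = -14 + 7*S)
(0*13)*R(2, 7) + 30 = (0*13)*(-14 + 7*2) + 30 = 0*(-14 + 14) + 30 = 0*0 + 30 = 0 + 30 = 30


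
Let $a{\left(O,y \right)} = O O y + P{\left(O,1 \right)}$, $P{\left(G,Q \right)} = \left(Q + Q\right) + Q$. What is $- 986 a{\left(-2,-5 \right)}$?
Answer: $16762$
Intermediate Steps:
$P{\left(G,Q \right)} = 3 Q$ ($P{\left(G,Q \right)} = 2 Q + Q = 3 Q$)
$a{\left(O,y \right)} = 3 + y O^{2}$ ($a{\left(O,y \right)} = O O y + 3 \cdot 1 = O^{2} y + 3 = y O^{2} + 3 = 3 + y O^{2}$)
$- 986 a{\left(-2,-5 \right)} = - 986 \left(3 - 5 \left(-2\right)^{2}\right) = - 986 \left(3 - 20\right) = \left(-986\right) \left(-17\right) = 16762$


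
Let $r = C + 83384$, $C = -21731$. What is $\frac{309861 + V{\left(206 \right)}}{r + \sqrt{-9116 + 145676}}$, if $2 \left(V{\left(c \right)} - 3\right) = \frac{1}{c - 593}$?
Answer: $\frac{4928843638985}{980646609042} - \frac{479669470 \sqrt{8535}}{1470969913563} \approx 4.996$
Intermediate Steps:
$r = 61653$ ($r = -21731 + 83384 = 61653$)
$V{\left(c \right)} = 3 + \frac{1}{2 \left(-593 + c\right)}$ ($V{\left(c \right)} = 3 + \frac{1}{2 \left(c - 593\right)} = 3 + \frac{1}{2 \left(-593 + c\right)}$)
$\frac{309861 + V{\left(206 \right)}}{r + \sqrt{-9116 + 145676}} = \frac{309861 + \frac{-3557 + 6 \cdot 206}{2 \left(-593 + 206\right)}}{61653 + \sqrt{-9116 + 145676}} = \frac{309861 + \frac{-3557 + 1236}{2 \left(-387\right)}}{61653 + \sqrt{136560}} = \frac{309861 + \frac{1}{2} \left(- \frac{1}{387}\right) \left(-2321\right)}{61653 + 4 \sqrt{8535}} = \frac{309861 + \frac{2321}{774}}{61653 + 4 \sqrt{8535}} = \frac{239834735}{774 \left(61653 + 4 \sqrt{8535}\right)}$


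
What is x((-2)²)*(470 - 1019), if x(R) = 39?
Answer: -21411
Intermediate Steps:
x((-2)²)*(470 - 1019) = 39*(470 - 1019) = 39*(-549) = -21411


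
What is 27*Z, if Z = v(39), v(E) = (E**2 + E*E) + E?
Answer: 83187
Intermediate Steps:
v(E) = E + 2*E**2 (v(E) = (E**2 + E**2) + E = 2*E**2 + E = E + 2*E**2)
Z = 3081 (Z = 39*(1 + 2*39) = 39*(1 + 78) = 39*79 = 3081)
27*Z = 27*3081 = 83187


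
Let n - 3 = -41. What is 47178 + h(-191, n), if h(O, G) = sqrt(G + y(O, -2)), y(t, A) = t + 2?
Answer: 47178 + I*sqrt(227) ≈ 47178.0 + 15.067*I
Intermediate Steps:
n = -38 (n = 3 - 41 = -38)
y(t, A) = 2 + t
h(O, G) = sqrt(2 + G + O) (h(O, G) = sqrt(G + (2 + O)) = sqrt(2 + G + O))
47178 + h(-191, n) = 47178 + sqrt(2 - 38 - 191) = 47178 + sqrt(-227) = 47178 + I*sqrt(227)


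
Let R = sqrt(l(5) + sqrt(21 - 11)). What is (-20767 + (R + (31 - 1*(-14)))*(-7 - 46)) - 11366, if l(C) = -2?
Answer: -34518 - 53*sqrt(-2 + sqrt(10)) ≈ -34575.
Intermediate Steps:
R = sqrt(-2 + sqrt(10)) (R = sqrt(-2 + sqrt(21 - 11)) = sqrt(-2 + sqrt(10)) ≈ 1.0781)
(-20767 + (R + (31 - 1*(-14)))*(-7 - 46)) - 11366 = (-20767 + (sqrt(-2 + sqrt(10)) + (31 - 1*(-14)))*(-7 - 46)) - 11366 = (-20767 + (sqrt(-2 + sqrt(10)) + (31 + 14))*(-53)) - 11366 = (-20767 + (sqrt(-2 + sqrt(10)) + 45)*(-53)) - 11366 = (-20767 + (45 + sqrt(-2 + sqrt(10)))*(-53)) - 11366 = (-20767 + (-2385 - 53*sqrt(-2 + sqrt(10)))) - 11366 = (-23152 - 53*sqrt(-2 + sqrt(10))) - 11366 = -34518 - 53*sqrt(-2 + sqrt(10))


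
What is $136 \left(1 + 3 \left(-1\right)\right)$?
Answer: $-272$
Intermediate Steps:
$136 \left(1 + 3 \left(-1\right)\right) = 136 \left(1 - 3\right) = 136 \left(-2\right) = -272$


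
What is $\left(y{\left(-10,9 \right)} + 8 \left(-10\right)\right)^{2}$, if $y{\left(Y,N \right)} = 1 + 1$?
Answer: $6084$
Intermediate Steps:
$y{\left(Y,N \right)} = 2$
$\left(y{\left(-10,9 \right)} + 8 \left(-10\right)\right)^{2} = \left(2 + 8 \left(-10\right)\right)^{2} = \left(2 - 80\right)^{2} = \left(-78\right)^{2} = 6084$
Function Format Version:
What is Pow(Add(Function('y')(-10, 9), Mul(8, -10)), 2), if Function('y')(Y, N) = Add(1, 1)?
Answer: 6084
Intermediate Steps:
Function('y')(Y, N) = 2
Pow(Add(Function('y')(-10, 9), Mul(8, -10)), 2) = Pow(Add(2, Mul(8, -10)), 2) = Pow(Add(2, -80), 2) = Pow(-78, 2) = 6084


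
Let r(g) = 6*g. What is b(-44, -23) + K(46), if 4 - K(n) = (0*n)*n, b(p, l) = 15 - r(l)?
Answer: 157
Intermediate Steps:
b(p, l) = 15 - 6*l
K(n) = 4 (K(n) = 4 - 0*n*n = 4 - 0*n = 4 - 1*0 = 4 + 0 = 4)
b(-44, -23) + K(46) = (15 - 6*(-23)) + 4 = (15 + 138) + 4 = 153 + 4 = 157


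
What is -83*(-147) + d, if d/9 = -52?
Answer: 11733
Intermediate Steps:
d = -468 (d = 9*(-52) = -468)
-83*(-147) + d = -83*(-147) - 468 = 12201 - 468 = 11733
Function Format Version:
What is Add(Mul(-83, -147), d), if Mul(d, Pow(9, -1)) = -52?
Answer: 11733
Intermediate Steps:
d = -468 (d = Mul(9, -52) = -468)
Add(Mul(-83, -147), d) = Add(Mul(-83, -147), -468) = Add(12201, -468) = 11733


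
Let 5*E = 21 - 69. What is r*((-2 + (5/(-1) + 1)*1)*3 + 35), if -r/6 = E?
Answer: 4896/5 ≈ 979.20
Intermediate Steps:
E = -48/5 (E = (21 - 69)/5 = (⅕)*(-48) = -48/5 ≈ -9.6000)
r = 288/5 (r = -6*(-48/5) = 288/5 ≈ 57.600)
r*((-2 + (5/(-1) + 1)*1)*3 + 35) = 288*((-2 + (5/(-1) + 1)*1)*3 + 35)/5 = 288*((-2 + (5*(-1) + 1)*1)*3 + 35)/5 = 288*((-2 + (-5 + 1)*1)*3 + 35)/5 = 288*((-2 - 4*1)*3 + 35)/5 = 288*((-2 - 4)*3 + 35)/5 = 288*(-6*3 + 35)/5 = 288*(-18 + 35)/5 = (288/5)*17 = 4896/5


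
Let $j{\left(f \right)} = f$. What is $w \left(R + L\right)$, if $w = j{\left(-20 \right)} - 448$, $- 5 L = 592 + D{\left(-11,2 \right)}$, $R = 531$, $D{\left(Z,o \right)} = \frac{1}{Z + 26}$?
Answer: $- \frac{4827264}{25} \approx -1.9309 \cdot 10^{5}$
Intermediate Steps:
$D{\left(Z,o \right)} = \frac{1}{26 + Z}$
$L = - \frac{8881}{75}$ ($L = - \frac{592 + \frac{1}{26 - 11}}{5} = - \frac{592 + \frac{1}{15}}{5} = \left(- \frac{1}{5}\right) \frac{8881}{15} = - \frac{8881}{75} \approx -118.41$)
$w = -468$ ($w = -20 - 448 = -468$)
$w \left(R + L\right) = - 468 \left(531 - \frac{8881}{75}\right) = \left(-468\right) \frac{30944}{75} = - \frac{4827264}{25}$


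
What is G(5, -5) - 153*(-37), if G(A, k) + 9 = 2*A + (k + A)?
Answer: 5662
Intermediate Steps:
G(A, k) = -9 + k + 3*A (G(A, k) = -9 + (2*A + (k + A)) = -9 + (2*A + (A + k)) = -9 + (k + 3*A) = -9 + k + 3*A)
G(5, -5) - 153*(-37) = (-9 - 5 + 3*5) - 153*(-37) = (-9 - 5 + 15) + 5661 = 1 + 5661 = 5662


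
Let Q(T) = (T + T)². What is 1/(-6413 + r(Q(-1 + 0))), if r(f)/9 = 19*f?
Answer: -1/5729 ≈ -0.00017455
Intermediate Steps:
Q(T) = 4*T² (Q(T) = (2*T)² = 4*T²)
r(f) = 171*f (r(f) = 9*(19*f) = 171*f)
1/(-6413 + r(Q(-1 + 0))) = 1/(-6413 + 171*(4*(-1 + 0)²)) = 1/(-6413 + 171*(4*(-1)²)) = 1/(-6413 + 171*(4*1)) = 1/(-6413 + 171*4) = 1/(-6413 + 684) = 1/(-5729) = -1/5729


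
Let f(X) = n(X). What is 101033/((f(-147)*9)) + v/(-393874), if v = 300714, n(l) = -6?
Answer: -19905255199/10634598 ≈ -1871.7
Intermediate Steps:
f(X) = -6
101033/((f(-147)*9)) + v/(-393874) = 101033/((-6*9)) + 300714/(-393874) = 101033/(-54) + 300714*(-1/393874) = 101033*(-1/54) - 150357/196937 = -101033/54 - 150357/196937 = -19905255199/10634598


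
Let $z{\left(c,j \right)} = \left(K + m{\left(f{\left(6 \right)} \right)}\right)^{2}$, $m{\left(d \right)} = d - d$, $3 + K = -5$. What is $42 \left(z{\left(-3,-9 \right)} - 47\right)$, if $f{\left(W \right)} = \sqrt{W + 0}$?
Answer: $714$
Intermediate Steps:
$f{\left(W \right)} = \sqrt{W}$
$K = -8$ ($K = -3 - 5 = -8$)
$m{\left(d \right)} = 0$
$z{\left(c,j \right)} = 64$ ($z{\left(c,j \right)} = \left(-8 + 0\right)^{2} = \left(-8\right)^{2} = 64$)
$42 \left(z{\left(-3,-9 \right)} - 47\right) = 42 \left(64 - 47\right) = 42 \cdot 17 = 714$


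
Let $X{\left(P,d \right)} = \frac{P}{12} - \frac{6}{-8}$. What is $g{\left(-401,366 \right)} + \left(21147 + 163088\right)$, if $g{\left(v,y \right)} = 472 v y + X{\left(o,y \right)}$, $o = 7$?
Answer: $- \frac{207267947}{3} \approx -6.9089 \cdot 10^{7}$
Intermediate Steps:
$X{\left(P,d \right)} = \frac{3}{4} + \frac{P}{12}$ ($X{\left(P,d \right)} = P \frac{1}{12} - - \frac{3}{4} = \frac{P}{12} + \frac{3}{4} = \frac{3}{4} + \frac{P}{12}$)
$g{\left(v,y \right)} = \frac{4}{3} + 472 v y$ ($g{\left(v,y \right)} = 472 v y + \left(\frac{3}{4} + \frac{1}{12} \cdot 7\right) = 472 v y + \left(\frac{3}{4} + \frac{7}{12}\right) = 472 v y + \frac{4}{3} = \frac{4}{3} + 472 v y$)
$g{\left(-401,366 \right)} + \left(21147 + 163088\right) = \left(\frac{4}{3} + 472 \left(-401\right) 366\right) + \left(21147 + 163088\right) = \left(\frac{4}{3} - 69273552\right) + 184235 = - \frac{207820652}{3} + 184235 = - \frac{207267947}{3}$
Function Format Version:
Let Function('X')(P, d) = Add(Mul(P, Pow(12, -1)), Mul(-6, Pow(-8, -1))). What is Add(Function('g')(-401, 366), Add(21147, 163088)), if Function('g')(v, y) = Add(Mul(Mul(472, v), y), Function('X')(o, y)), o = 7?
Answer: Rational(-207267947, 3) ≈ -6.9089e+7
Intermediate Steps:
Function('X')(P, d) = Add(Rational(3, 4), Mul(Rational(1, 12), P)) (Function('X')(P, d) = Add(Mul(P, Rational(1, 12)), Mul(-6, Rational(-1, 8))) = Add(Mul(Rational(1, 12), P), Rational(3, 4)) = Add(Rational(3, 4), Mul(Rational(1, 12), P)))
Function('g')(v, y) = Add(Rational(4, 3), Mul(472, v, y)) (Function('g')(v, y) = Add(Mul(Mul(472, v), y), Add(Rational(3, 4), Mul(Rational(1, 12), 7))) = Add(Mul(472, v, y), Add(Rational(3, 4), Rational(7, 12))) = Add(Mul(472, v, y), Rational(4, 3)) = Add(Rational(4, 3), Mul(472, v, y)))
Add(Function('g')(-401, 366), Add(21147, 163088)) = Add(Add(Rational(4, 3), Mul(472, -401, 366)), Add(21147, 163088)) = Add(Add(Rational(4, 3), -69273552), 184235) = Add(Rational(-207820652, 3), 184235) = Rational(-207267947, 3)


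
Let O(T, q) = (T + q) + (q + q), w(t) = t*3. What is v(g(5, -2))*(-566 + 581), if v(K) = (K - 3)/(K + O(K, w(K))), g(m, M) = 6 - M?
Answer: 75/88 ≈ 0.85227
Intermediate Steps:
w(t) = 3*t
O(T, q) = T + 3*q (O(T, q) = (T + q) + 2*q = T + 3*q)
v(K) = (-3 + K)/(11*K) (v(K) = (K - 3)/(K + (K + 3*(3*K))) = (-3 + K)/(K + (K + 9*K)) = (-3 + K)/(K + 10*K) = (-3 + K)/((11*K)) = (-3 + K)*(1/(11*K)) = (-3 + K)/(11*K))
v(g(5, -2))*(-566 + 581) = ((-3 + (6 - 1*(-2)))/(11*(6 - 1*(-2))))*(-566 + 581) = ((-3 + (6 + 2))/(11*(6 + 2)))*15 = ((1/11)*(-3 + 8)/8)*15 = ((1/11)*(1/8)*5)*15 = (5/88)*15 = 75/88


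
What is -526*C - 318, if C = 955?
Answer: -502648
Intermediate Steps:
-526*C - 318 = -526*955 - 318 = -502330 - 318 = -502648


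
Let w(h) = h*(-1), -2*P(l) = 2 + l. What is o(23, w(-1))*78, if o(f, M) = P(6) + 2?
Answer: -156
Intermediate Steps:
P(l) = -1 - l/2 (P(l) = -(2 + l)/2 = -1 - l/2)
w(h) = -h
o(f, M) = -2 (o(f, M) = (-1 - 1/2*6) + 2 = (-1 - 3) + 2 = -4 + 2 = -2)
o(23, w(-1))*78 = -2*78 = -156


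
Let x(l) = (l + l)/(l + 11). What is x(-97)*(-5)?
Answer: -485/43 ≈ -11.279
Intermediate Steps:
x(l) = 2*l/(11 + l) (x(l) = (2*l)/(11 + l) = 2*l/(11 + l))
x(-97)*(-5) = (2*(-97)/(11 - 97))*(-5) = (2*(-97)/(-86))*(-5) = (2*(-97)*(-1/86))*(-5) = (97/43)*(-5) = -485/43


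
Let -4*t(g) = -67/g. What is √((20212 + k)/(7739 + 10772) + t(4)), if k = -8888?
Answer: √26311924131/74044 ≈ 2.1907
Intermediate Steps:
t(g) = 67/(4*g) (t(g) = -(-67)/(4*g) = 67/(4*g))
√((20212 + k)/(7739 + 10772) + t(4)) = √((20212 - 8888)/(7739 + 10772) + (67/4)/4) = √(11324/18511 + (67/4)*(¼)) = √(11324*(1/18511) + 67/16) = √(11324/18511 + 67/16) = √(1421421/296176) = √26311924131/74044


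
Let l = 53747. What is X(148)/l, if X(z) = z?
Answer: 148/53747 ≈ 0.0027536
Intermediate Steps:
X(148)/l = 148/53747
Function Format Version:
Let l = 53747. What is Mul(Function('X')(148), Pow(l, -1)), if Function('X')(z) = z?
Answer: Rational(148, 53747) ≈ 0.0027536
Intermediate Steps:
Mul(Function('X')(148), Pow(l, -1)) = Mul(148, Pow(53747, -1)) = Mul(148, Rational(1, 53747)) = Rational(148, 53747)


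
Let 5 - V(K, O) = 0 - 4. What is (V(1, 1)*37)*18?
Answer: 5994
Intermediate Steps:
V(K, O) = 9 (V(K, O) = 5 - (0 - 4) = 5 - 1*(-4) = 5 + 4 = 9)
(V(1, 1)*37)*18 = (9*37)*18 = 333*18 = 5994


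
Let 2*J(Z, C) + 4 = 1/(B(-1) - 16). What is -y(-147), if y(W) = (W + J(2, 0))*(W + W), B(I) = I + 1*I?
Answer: -262885/6 ≈ -43814.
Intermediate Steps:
B(I) = 2*I (B(I) = I + I = 2*I)
J(Z, C) = -73/36 (J(Z, C) = -2 + 1/(2*(2*(-1) - 16)) = -2 + 1/(2*(-2 - 16)) = -2 + (½)/(-18) = -2 + (½)*(-1/18) = -2 - 1/36 = -73/36)
y(W) = 2*W*(-73/36 + W) (y(W) = (W - 73/36)*(W + W) = (-73/36 + W)*(2*W) = 2*W*(-73/36 + W))
-y(-147) = -(-147)*(-73 + 36*(-147))/18 = -(-147)*(-73 - 5292)/18 = -(-147)*(-5365)/18 = -1*262885/6 = -262885/6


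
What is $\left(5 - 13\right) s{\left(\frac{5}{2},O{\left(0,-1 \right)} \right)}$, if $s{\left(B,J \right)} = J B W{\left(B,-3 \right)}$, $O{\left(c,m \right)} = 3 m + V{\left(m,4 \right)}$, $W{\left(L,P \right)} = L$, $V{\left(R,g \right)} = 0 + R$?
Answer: $200$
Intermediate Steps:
$V{\left(R,g \right)} = R$
$O{\left(c,m \right)} = 4 m$ ($O{\left(c,m \right)} = 3 m + m = 4 m$)
$s{\left(B,J \right)} = J B^{2}$ ($s{\left(B,J \right)} = J B B = B J B = J B^{2}$)
$\left(5 - 13\right) s{\left(\frac{5}{2},O{\left(0,-1 \right)} \right)} = \left(5 - 13\right) 4 \left(-1\right) \left(\frac{5}{2}\right)^{2} = - 8 \left(- 4 \left(5 \cdot \frac{1}{2}\right)^{2}\right) = - 8 \left(- 4 \left(\frac{5}{2}\right)^{2}\right) = - 8 \left(\left(-4\right) \frac{25}{4}\right) = \left(-8\right) \left(-25\right) = 200$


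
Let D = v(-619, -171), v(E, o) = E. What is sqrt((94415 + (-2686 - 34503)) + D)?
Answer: sqrt(56607) ≈ 237.92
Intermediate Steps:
D = -619
sqrt((94415 + (-2686 - 34503)) + D) = sqrt((94415 + (-2686 - 34503)) - 619) = sqrt((94415 - 37189) - 619) = sqrt(57226 - 619) = sqrt(56607)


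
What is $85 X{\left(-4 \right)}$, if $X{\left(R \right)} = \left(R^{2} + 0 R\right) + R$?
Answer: $1020$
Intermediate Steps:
$X{\left(R \right)} = R + R^{2}$ ($X{\left(R \right)} = \left(R^{2} + 0\right) + R = R^{2} + R = R + R^{2}$)
$85 X{\left(-4 \right)} = 85 \left(- 4 \left(1 - 4\right)\right) = 85 \left(\left(-4\right) \left(-3\right)\right) = 85 \cdot 12 = 1020$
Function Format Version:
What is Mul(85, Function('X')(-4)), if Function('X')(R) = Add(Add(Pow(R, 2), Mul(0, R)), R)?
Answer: 1020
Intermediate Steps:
Function('X')(R) = Add(R, Pow(R, 2)) (Function('X')(R) = Add(Add(Pow(R, 2), 0), R) = Add(Pow(R, 2), R) = Add(R, Pow(R, 2)))
Mul(85, Function('X')(-4)) = Mul(85, Mul(-4, Add(1, -4))) = Mul(85, Mul(-4, -3)) = Mul(85, 12) = 1020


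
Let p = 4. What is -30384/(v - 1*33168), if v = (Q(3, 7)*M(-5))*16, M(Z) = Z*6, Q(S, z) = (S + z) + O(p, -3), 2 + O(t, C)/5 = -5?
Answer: 211/147 ≈ 1.4354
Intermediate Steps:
O(t, C) = -35 (O(t, C) = -10 + 5*(-5) = -10 - 25 = -35)
Q(S, z) = -35 + S + z (Q(S, z) = (S + z) - 35 = -35 + S + z)
M(Z) = 6*Z
v = 12000 (v = ((-35 + 3 + 7)*(6*(-5)))*16 = -25*(-30)*16 = 750*16 = 12000)
-30384/(v - 1*33168) = -30384/(12000 - 1*33168) = -30384/(12000 - 33168) = -30384/(-21168) = -30384*(-1/21168) = 211/147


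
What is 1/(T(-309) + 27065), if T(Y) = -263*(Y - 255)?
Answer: 1/175397 ≈ 5.7014e-6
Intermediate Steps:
T(Y) = 67065 - 263*Y (T(Y) = -263*(-255 + Y) = 67065 - 263*Y)
1/(T(-309) + 27065) = 1/((67065 - 263*(-309)) + 27065) = 1/((67065 + 81267) + 27065) = 1/(148332 + 27065) = 1/175397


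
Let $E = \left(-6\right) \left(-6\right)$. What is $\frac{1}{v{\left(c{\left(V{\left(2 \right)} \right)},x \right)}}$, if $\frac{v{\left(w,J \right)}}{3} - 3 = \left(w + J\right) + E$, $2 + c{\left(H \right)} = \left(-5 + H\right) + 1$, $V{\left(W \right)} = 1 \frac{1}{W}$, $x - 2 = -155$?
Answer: $- \frac{2}{717} \approx -0.0027894$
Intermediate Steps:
$x = -153$ ($x = 2 - 155 = -153$)
$V{\left(W \right)} = \frac{1}{W}$
$c{\left(H \right)} = -6 + H$ ($c{\left(H \right)} = -2 + \left(\left(-5 + H\right) + 1\right) = -2 + \left(-4 + H\right) = -6 + H$)
$E = 36$
$v{\left(w,J \right)} = 117 + 3 J + 3 w$ ($v{\left(w,J \right)} = 9 + 3 \left(\left(w + J\right) + 36\right) = 9 + 3 \left(\left(J + w\right) + 36\right) = 9 + 3 \left(36 + J + w\right) = 9 + \left(108 + 3 J + 3 w\right) = 117 + 3 J + 3 w$)
$\frac{1}{v{\left(c{\left(V{\left(2 \right)} \right)},x \right)}} = \frac{1}{117 + 3 \left(-153\right) + 3 \left(-6 + \frac{1}{2}\right)} = \frac{1}{117 - 459 + 3 \left(-6 + \frac{1}{2}\right)} = \frac{1}{117 - 459 + 3 \left(- \frac{11}{2}\right)} = \frac{1}{117 - 459 - \frac{33}{2}} = \frac{1}{- \frac{717}{2}} = - \frac{2}{717}$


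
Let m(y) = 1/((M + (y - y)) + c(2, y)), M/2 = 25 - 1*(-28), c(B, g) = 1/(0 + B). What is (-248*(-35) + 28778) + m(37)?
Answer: 7978556/213 ≈ 37458.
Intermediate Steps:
c(B, g) = 1/B
M = 106 (M = 2*(25 - 1*(-28)) = 2*(25 + 28) = 2*53 = 106)
m(y) = 2/213 (m(y) = 1/((106 + (y - y)) + 1/2) = 1/((106 + 0) + ½) = 1/(106 + ½) = 1/(213/2) = 2/213)
(-248*(-35) + 28778) + m(37) = (-248*(-35) + 28778) + 2/213 = (8680 + 28778) + 2/213 = 37458 + 2/213 = 7978556/213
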